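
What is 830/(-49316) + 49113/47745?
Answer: 132357131/130810690 ≈ 1.0118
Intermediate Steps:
830/(-49316) + 49113/47745 = 830*(-1/49316) + 49113*(1/47745) = -415/24658 + 5457/5305 = 132357131/130810690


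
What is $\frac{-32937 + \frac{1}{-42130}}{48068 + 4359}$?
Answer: $- \frac{1387635811}{2208749510} \approx -0.62825$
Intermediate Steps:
$\frac{-32937 + \frac{1}{-42130}}{48068 + 4359} = \frac{-32937 - \frac{1}{42130}}{52427} = \left(- \frac{1387635811}{42130}\right) \frac{1}{52427} = - \frac{1387635811}{2208749510}$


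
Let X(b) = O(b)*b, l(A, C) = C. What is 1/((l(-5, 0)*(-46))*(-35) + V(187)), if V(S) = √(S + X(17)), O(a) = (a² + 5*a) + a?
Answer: √6834/6834 ≈ 0.012097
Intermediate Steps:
O(a) = a² + 6*a
X(b) = b²*(6 + b) (X(b) = (b*(6 + b))*b = b²*(6 + b))
V(S) = √(6647 + S) (V(S) = √(S + 17²*(6 + 17)) = √(S + 289*23) = √(S + 6647) = √(6647 + S))
1/((l(-5, 0)*(-46))*(-35) + V(187)) = 1/((0*(-46))*(-35) + √(6647 + 187)) = 1/(0*(-35) + √6834) = 1/(0 + √6834) = 1/(√6834) = √6834/6834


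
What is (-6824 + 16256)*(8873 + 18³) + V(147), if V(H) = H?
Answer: 138697707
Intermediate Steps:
(-6824 + 16256)*(8873 + 18³) + V(147) = (-6824 + 16256)*(8873 + 18³) + 147 = 9432*(8873 + 5832) + 147 = 9432*14705 + 147 = 138697560 + 147 = 138697707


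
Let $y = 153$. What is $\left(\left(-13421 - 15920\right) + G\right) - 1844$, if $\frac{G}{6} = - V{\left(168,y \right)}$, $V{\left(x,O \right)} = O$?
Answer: $-32103$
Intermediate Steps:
$G = -918$ ($G = 6 \left(\left(-1\right) 153\right) = 6 \left(-153\right) = -918$)
$\left(\left(-13421 - 15920\right) + G\right) - 1844 = \left(\left(-13421 - 15920\right) - 918\right) - 1844 = \left(-29341 - 918\right) - 1844 = -30259 - 1844 = -32103$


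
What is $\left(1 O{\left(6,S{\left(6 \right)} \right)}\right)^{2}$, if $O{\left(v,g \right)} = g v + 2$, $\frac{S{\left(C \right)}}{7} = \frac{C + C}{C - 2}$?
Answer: $16384$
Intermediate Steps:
$S{\left(C \right)} = \frac{14 C}{-2 + C}$ ($S{\left(C \right)} = 7 \frac{C + C}{C - 2} = 7 \frac{2 C}{-2 + C} = \frac{14 C}{-2 + C}$)
$O{\left(v,g \right)} = 2 + g v$
$\left(1 O{\left(6,S{\left(6 \right)} \right)}\right)^{2} = \left(1 \left(2 + 14 \cdot 6 \frac{1}{-2 + 6} \cdot 6\right)\right)^{2} = \left(1 \left(2 + 14 \cdot 6 \cdot \frac{1}{4} \cdot 6\right)\right)^{2} = \left(1 \left(2 + 21 \cdot 6\right)\right)^{2} = \left(1 \left(2 + 126\right)\right)^{2} = \left(1 \cdot 128\right)^{2} = 128^{2} = 16384$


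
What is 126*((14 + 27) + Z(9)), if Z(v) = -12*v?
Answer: -8442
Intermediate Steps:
126*((14 + 27) + Z(9)) = 126*((14 + 27) - 12*9) = 126*(41 - 108) = 126*(-67) = -8442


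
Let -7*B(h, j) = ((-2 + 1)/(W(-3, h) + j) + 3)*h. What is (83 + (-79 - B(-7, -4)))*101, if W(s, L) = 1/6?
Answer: 1717/23 ≈ 74.652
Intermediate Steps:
W(s, L) = 1/6
B(h, j) = -h*(3 - 1/(1/6 + j))/7 (B(h, j) = -((-2 + 1)/(1/6 + j) + 3)*h/7 = -(-1/(1/6 + j) + 3)*h/7 = -(3 - 1/(1/6 + j))*h/7 = -h*(3 - 1/(1/6 + j))/7)
(83 + (-79 - B(-7, -4)))*101 = (83 + (-79 - 3*(-7)*(1 - 6*(-4))/(7*(1 + 6*(-4)))))*101 = (83 + (-79 - 3*(-7)*(1 + 24)/(7*(1 - 24))))*101 = (83 + (-79 - 3*(-7)*25/(7*(-23))))*101 = (83 + (-79 - 3*(-7)*(-1)*25/(7*23)))*101 = (83 + (-79 - 1*75/23))*101 = (83 + (-79 - 75/23))*101 = (83 - 1892/23)*101 = (17/23)*101 = 1717/23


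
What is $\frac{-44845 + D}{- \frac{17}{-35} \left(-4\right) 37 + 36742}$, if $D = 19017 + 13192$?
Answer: $- \frac{24570}{71303} \approx -0.34459$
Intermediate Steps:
$D = 32209$
$\frac{-44845 + D}{- \frac{17}{-35} \left(-4\right) 37 + 36742} = \frac{-44845 + 32209}{- \frac{17}{-35} \left(-4\right) 37 + 36742} = - \frac{12636}{\left(-17\right) \left(- \frac{1}{35}\right) \left(-4\right) 37 + 36742} = - \frac{12636}{\frac{17}{35} \left(-4\right) 37 + 36742} = - \frac{12636}{\left(- \frac{68}{35}\right) 37 + 36742} = - \frac{12636}{- \frac{2516}{35} + 36742} = - \frac{12636}{\frac{1283454}{35}} = \left(-12636\right) \frac{35}{1283454} = - \frac{24570}{71303}$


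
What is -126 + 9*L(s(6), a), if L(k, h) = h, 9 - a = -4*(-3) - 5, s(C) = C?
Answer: -108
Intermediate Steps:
a = 2 (a = 9 - (-4*(-3) - 5) = 9 - (12 - 5) = 9 - 1*7 = 9 - 7 = 2)
-126 + 9*L(s(6), a) = -126 + 9*2 = -126 + 18 = -108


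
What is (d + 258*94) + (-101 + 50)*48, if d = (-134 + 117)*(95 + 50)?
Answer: 19339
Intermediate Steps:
d = -2465 (d = -17*145 = -2465)
(d + 258*94) + (-101 + 50)*48 = (-2465 + 258*94) + (-101 + 50)*48 = (-2465 + 24252) - 51*48 = 21787 - 2448 = 19339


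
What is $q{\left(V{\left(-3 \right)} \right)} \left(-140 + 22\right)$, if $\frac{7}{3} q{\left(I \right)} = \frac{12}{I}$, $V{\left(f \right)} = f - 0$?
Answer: $\frac{1416}{7} \approx 202.29$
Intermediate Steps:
$V{\left(f \right)} = f$ ($V{\left(f \right)} = f + 0 = f$)
$q{\left(I \right)} = \frac{36}{7 I}$ ($q{\left(I \right)} = \frac{3 \frac{12}{I}}{7} = \frac{36}{7 I}$)
$q{\left(V{\left(-3 \right)} \right)} \left(-140 + 22\right) = \frac{36}{7 \left(-3\right)} \left(-140 + 22\right) = \frac{36}{7} \left(- \frac{1}{3}\right) \left(-118\right) = \left(- \frac{12}{7}\right) \left(-118\right) = \frac{1416}{7}$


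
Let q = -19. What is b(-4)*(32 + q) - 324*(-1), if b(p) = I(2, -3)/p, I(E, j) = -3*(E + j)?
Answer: 1257/4 ≈ 314.25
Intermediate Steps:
I(E, j) = -3*E - 3*j
b(p) = 3/p (b(p) = (-3*2 - 3*(-3))/p = (-6 + 9)/p = 3/p)
b(-4)*(32 + q) - 324*(-1) = (3/(-4))*(32 - 19) - 324*(-1) = (3*(-1/4))*13 - 1*(-324) = -3/4*13 + 324 = -39/4 + 324 = 1257/4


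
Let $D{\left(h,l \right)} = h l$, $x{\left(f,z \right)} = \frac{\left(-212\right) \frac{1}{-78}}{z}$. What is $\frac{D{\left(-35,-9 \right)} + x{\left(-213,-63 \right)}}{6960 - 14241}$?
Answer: $- \frac{773849}{17889417} \approx -0.043257$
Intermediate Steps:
$x{\left(f,z \right)} = \frac{106}{39 z}$ ($x{\left(f,z \right)} = \frac{\left(-212\right) \left(- \frac{1}{78}\right)}{z} = \frac{106}{39 z}$)
$\frac{D{\left(-35,-9 \right)} + x{\left(-213,-63 \right)}}{6960 - 14241} = \frac{\left(-35\right) \left(-9\right) + \frac{106}{39 \left(-63\right)}}{6960 - 14241} = \frac{315 + \frac{106}{39} \left(- \frac{1}{63}\right)}{-7281} = \left(315 - \frac{106}{2457}\right) \left(- \frac{1}{7281}\right) = \frac{773849}{2457} \left(- \frac{1}{7281}\right) = - \frac{773849}{17889417}$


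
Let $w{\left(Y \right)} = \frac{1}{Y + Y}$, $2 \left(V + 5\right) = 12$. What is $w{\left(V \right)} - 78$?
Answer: $- \frac{155}{2} \approx -77.5$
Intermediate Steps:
$V = 1$ ($V = -5 + \frac{1}{2} \cdot 12 = -5 + 6 = 1$)
$w{\left(Y \right)} = \frac{1}{2 Y}$
$w{\left(V \right)} - 78 = \frac{1}{2 \cdot 1} - 78 = \frac{1}{2} \cdot 1 - 78 = \frac{1}{2} - 78 = - \frac{155}{2}$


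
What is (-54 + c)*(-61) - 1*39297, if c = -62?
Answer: -32221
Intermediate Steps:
(-54 + c)*(-61) - 1*39297 = (-54 - 62)*(-61) - 1*39297 = -116*(-61) - 39297 = 7076 - 39297 = -32221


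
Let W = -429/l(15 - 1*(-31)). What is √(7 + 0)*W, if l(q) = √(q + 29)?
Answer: -143*√21/5 ≈ -131.06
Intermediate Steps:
l(q) = √(29 + q)
W = -143*√3/5 (W = -429/√(29 + (15 - 1*(-31))) = -429/√(29 + (15 + 31)) = -429/√(29 + 46) = -429*√3/15 = -143*√3/5 ≈ -49.537)
√(7 + 0)*W = √(7 + 0)*(-143*√3/5) = √7*(-143*√3/5) = -143*√21/5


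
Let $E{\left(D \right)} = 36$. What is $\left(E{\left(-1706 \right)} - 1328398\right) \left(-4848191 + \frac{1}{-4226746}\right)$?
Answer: $\frac{13610444817564252147}{2113373} \approx 6.4402 \cdot 10^{12}$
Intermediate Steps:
$\left(E{\left(-1706 \right)} - 1328398\right) \left(-4848191 + \frac{1}{-4226746}\right) = \left(36 - 1328398\right) \left(-4848191 + \frac{1}{-4226746}\right) = - 1328362 \left(-4848191 - \frac{1}{4226746}\right) = \left(-1328362\right) \left(- \frac{20492071916487}{4226746}\right) = \frac{13610444817564252147}{2113373}$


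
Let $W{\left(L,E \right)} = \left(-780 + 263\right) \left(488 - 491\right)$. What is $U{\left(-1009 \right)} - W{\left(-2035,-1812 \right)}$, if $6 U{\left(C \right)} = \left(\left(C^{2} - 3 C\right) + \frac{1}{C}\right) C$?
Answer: $- \frac{343435759}{2} \approx -1.7172 \cdot 10^{8}$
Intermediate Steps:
$W{\left(L,E \right)} = 1551$ ($W{\left(L,E \right)} = \left(-517\right) \left(-3\right) = 1551$)
$U{\left(C \right)} = \frac{C \left(\frac{1}{C} + C^{2} - 3 C\right)}{6}$ ($U{\left(C \right)} = \frac{\left(\left(C^{2} - 3 C\right) + \frac{1}{C}\right) C}{6} = \frac{\left(\frac{1}{C} + C^{2} - 3 C\right) C}{6} = \frac{C \left(\frac{1}{C} + C^{2} - 3 C\right)}{6}$)
$U{\left(-1009 \right)} - W{\left(-2035,-1812 \right)} = \left(\frac{1}{6} - \frac{\left(-1009\right)^{2}}{2} + \frac{\left(-1009\right)^{3}}{6}\right) - 1551 = \left(\frac{1}{6} - \frac{1018081}{2} + \frac{1}{6} \left(-1027243729\right)\right) - 1551 = \left(\frac{1}{6} - \frac{1018081}{2} - \frac{1027243729}{6}\right) - 1551 = - \frac{343432657}{2} - 1551 = - \frac{343435759}{2}$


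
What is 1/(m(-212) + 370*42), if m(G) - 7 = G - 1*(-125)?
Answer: 1/15460 ≈ 6.4683e-5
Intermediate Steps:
m(G) = 132 + G (m(G) = 7 + (G - 1*(-125)) = 7 + (G + 125) = 7 + (125 + G) = 132 + G)
1/(m(-212) + 370*42) = 1/((132 - 212) + 370*42) = 1/(-80 + 15540) = 1/15460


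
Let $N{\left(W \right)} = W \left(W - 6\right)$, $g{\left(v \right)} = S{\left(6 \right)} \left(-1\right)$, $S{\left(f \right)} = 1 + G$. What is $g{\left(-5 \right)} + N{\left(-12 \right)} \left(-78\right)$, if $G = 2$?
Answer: $-16851$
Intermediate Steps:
$S{\left(f \right)} = 3$ ($S{\left(f \right)} = 1 + 2 = 3$)
$g{\left(v \right)} = -3$ ($g{\left(v \right)} = 3 \left(-1\right) = -3$)
$N{\left(W \right)} = W \left(-6 + W\right)$
$g{\left(-5 \right)} + N{\left(-12 \right)} \left(-78\right) = -3 + - 12 \left(-6 - 12\right) \left(-78\right) = -3 + \left(-12\right) \left(-18\right) \left(-78\right) = -3 + 216 \left(-78\right) = -3 - 16848 = -16851$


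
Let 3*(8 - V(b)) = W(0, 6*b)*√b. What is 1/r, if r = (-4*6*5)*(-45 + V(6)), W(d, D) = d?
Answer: 1/4440 ≈ 0.00022523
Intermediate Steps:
V(b) = 8 (V(b) = 8 - 0*√b = 8 - ⅓*0 = 8 + 0 = 8)
r = 4440 (r = (-4*6*5)*(-45 + 8) = -24*5*(-37) = -120*(-37) = 4440)
1/r = 1/4440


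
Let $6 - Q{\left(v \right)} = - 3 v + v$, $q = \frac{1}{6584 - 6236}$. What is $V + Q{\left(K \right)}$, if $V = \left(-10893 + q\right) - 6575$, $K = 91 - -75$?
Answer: $- \frac{5961239}{348} \approx -17130.0$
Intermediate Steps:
$q = \frac{1}{348} \approx 0.0028736$
$K = 166$ ($K = 91 + 75 = 166$)
$Q{\left(v \right)} = 6 + 2 v$ ($Q{\left(v \right)} = 6 - \left(- 3 v + v\right) = 6 - - 2 v = 6 + 2 v$)
$V = - \frac{6078863}{348}$ ($V = \left(-10893 + \frac{1}{348}\right) - 6575 = - \frac{3790763}{348} - 6575 = - \frac{6078863}{348} \approx -17468.0$)
$V + Q{\left(K \right)} = - \frac{6078863}{348} + \left(6 + 2 \cdot 166\right) = - \frac{6078863}{348} + \left(6 + 332\right) = - \frac{6078863}{348} + 338 = - \frac{5961239}{348}$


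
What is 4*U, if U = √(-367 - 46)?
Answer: 4*I*√413 ≈ 81.29*I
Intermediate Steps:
U = I*√413 (U = √(-413) = I*√413 ≈ 20.322*I)
4*U = 4*(I*√413) = 4*I*√413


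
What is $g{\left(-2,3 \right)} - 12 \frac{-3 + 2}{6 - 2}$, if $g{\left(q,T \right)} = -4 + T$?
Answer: $2$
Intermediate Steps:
$g{\left(-2,3 \right)} - 12 \frac{-3 + 2}{6 - 2} = \left(-4 + 3\right) - 12 \frac{-3 + 2}{6 - 2} = -1 - 12 \left(- \frac{1}{4}\right) = -1 - 12 \left(\left(-1\right) \frac{1}{4}\right) = -1 - -3 = -1 + 3 = 2$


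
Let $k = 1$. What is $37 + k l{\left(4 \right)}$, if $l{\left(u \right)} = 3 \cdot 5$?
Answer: $52$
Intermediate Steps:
$l{\left(u \right)} = 15$
$37 + k l{\left(4 \right)} = 37 + 1 \cdot 15 = 37 + 15 = 52$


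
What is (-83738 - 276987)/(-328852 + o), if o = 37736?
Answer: 360725/291116 ≈ 1.2391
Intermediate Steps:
(-83738 - 276987)/(-328852 + o) = (-83738 - 276987)/(-328852 + 37736) = -360725/(-291116) = -360725*(-1/291116) = 360725/291116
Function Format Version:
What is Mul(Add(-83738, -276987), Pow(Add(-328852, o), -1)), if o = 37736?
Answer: Rational(360725, 291116) ≈ 1.2391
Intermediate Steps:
Mul(Add(-83738, -276987), Pow(Add(-328852, o), -1)) = Mul(Add(-83738, -276987), Pow(Add(-328852, 37736), -1)) = Mul(-360725, Pow(-291116, -1)) = Mul(-360725, Rational(-1, 291116)) = Rational(360725, 291116)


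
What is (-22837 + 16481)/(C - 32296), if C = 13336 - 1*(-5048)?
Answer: 1589/3478 ≈ 0.45687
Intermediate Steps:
C = 18384 (C = 13336 + 5048 = 18384)
(-22837 + 16481)/(C - 32296) = (-22837 + 16481)/(18384 - 32296) = -6356/(-13912) = -6356*(-1/13912) = 1589/3478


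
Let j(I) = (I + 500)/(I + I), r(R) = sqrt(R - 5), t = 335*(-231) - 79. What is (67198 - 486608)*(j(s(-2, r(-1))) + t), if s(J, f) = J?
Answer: 32541392785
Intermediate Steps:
t = -77464 (t = -77385 - 79 = -77464)
r(R) = sqrt(-5 + R)
j(I) = (500 + I)/(2*I) (j(I) = (500 + I)/((2*I)) = (500 + I)*(1/(2*I)) = (500 + I)/(2*I))
(67198 - 486608)*(j(s(-2, r(-1))) + t) = (67198 - 486608)*((1/2)*(500 - 2)/(-2) - 77464) = -419410*((1/2)*(-1/2)*498 - 77464) = -419410*(-249/2 - 77464) = -419410*(-155177/2) = 32541392785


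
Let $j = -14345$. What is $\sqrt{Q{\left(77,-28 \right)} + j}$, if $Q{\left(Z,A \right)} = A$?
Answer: $3 i \sqrt{1597} \approx 119.89 i$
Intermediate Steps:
$\sqrt{Q{\left(77,-28 \right)} + j} = \sqrt{-28 - 14345} = \sqrt{-14373} = 3 i \sqrt{1597}$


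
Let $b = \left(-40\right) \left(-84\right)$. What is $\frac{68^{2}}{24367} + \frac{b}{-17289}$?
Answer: $- \frac{642928}{140427021} \approx -0.0045784$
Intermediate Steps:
$b = 3360$
$\frac{68^{2}}{24367} + \frac{b}{-17289} = \frac{68^{2}}{24367} + \frac{3360}{-17289} = 4624 \cdot \frac{1}{24367} + 3360 \left(- \frac{1}{17289}\right) = \frac{4624}{24367} - \frac{1120}{5763} = - \frac{642928}{140427021}$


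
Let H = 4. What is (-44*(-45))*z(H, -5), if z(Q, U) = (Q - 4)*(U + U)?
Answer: 0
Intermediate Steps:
z(Q, U) = 2*U*(-4 + Q) (z(Q, U) = (-4 + Q)*(2*U) = 2*U*(-4 + Q))
(-44*(-45))*z(H, -5) = (-44*(-45))*(2*(-5)*(-4 + 4)) = 1980*(2*(-5)*0) = 1980*0 = 0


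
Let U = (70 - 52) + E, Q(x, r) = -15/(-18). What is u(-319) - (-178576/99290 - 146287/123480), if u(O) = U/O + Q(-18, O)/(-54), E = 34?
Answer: 9872694067631/3519940513320 ≈ 2.8048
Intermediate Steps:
Q(x, r) = ⅚ (Q(x, r) = -15*(-1/18) = ⅚)
U = 52 (U = (70 - 52) + 34 = 18 + 34 = 52)
u(O) = -5/324 + 52/O (u(O) = 52/O + (⅚)/(-54) = 52/O + (⅚)*(-1/54) = 52/O - 5/324 = -5/324 + 52/O)
u(-319) - (-178576/99290 - 146287/123480) = (-5/324 + 52/(-319)) - (-178576/99290 - 146287/123480) = (-5/324 + 52*(-1/319)) - (-178576*1/99290 - 146287*1/123480) = (-5/324 - 52/319) - (-89288/49645 - 146287/123480) = -18443/103356 - 1*(-3657540071/1226032920) = -18443/103356 + 3657540071/1226032920 = 9872694067631/3519940513320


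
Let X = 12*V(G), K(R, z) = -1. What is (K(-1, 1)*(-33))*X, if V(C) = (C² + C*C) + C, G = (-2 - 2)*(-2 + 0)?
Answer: 53856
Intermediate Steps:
G = 8 (G = -4*(-2) = 8)
V(C) = C + 2*C² (V(C) = (C² + C²) + C = 2*C² + C = C + 2*C²)
X = 1632 (X = 12*(8*(1 + 2*8)) = 12*(8*(1 + 16)) = 12*(8*17) = 12*136 = 1632)
(K(-1, 1)*(-33))*X = -1*(-33)*1632 = 33*1632 = 53856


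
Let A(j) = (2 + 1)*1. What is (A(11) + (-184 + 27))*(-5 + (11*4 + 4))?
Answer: -6622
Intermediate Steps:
A(j) = 3 (A(j) = 3*1 = 3)
(A(11) + (-184 + 27))*(-5 + (11*4 + 4)) = (3 + (-184 + 27))*(-5 + (11*4 + 4)) = (3 - 157)*(-5 + (44 + 4)) = -154*(-5 + 48) = -154*43 = -6622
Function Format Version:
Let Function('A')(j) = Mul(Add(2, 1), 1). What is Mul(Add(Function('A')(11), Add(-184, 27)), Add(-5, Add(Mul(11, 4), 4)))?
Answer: -6622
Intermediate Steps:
Function('A')(j) = 3 (Function('A')(j) = Mul(3, 1) = 3)
Mul(Add(Function('A')(11), Add(-184, 27)), Add(-5, Add(Mul(11, 4), 4))) = Mul(Add(3, Add(-184, 27)), Add(-5, Add(Mul(11, 4), 4))) = Mul(Add(3, -157), Add(-5, Add(44, 4))) = Mul(-154, Add(-5, 48)) = Mul(-154, 43) = -6622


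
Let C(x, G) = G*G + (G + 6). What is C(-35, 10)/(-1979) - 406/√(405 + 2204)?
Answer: -116/1979 - 406*√2609/2609 ≈ -8.0072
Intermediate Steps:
C(x, G) = 6 + G + G² (C(x, G) = G² + (6 + G) = 6 + G + G²)
C(-35, 10)/(-1979) - 406/√(405 + 2204) = (6 + 10 + 10²)/(-1979) - 406/√(405 + 2204) = (6 + 10 + 100)*(-1/1979) - 406*√2609/2609 = 116*(-1/1979) - 406*√2609/2609 = -116/1979 - 406*√2609/2609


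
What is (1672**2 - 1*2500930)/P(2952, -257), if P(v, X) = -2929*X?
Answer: 294654/752753 ≈ 0.39144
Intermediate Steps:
(1672**2 - 1*2500930)/P(2952, -257) = (1672**2 - 1*2500930)/((-2929*(-257))) = (2795584 - 2500930)/752753 = 294654*(1/752753) = 294654/752753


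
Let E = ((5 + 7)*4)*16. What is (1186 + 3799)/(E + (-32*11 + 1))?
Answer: 4985/417 ≈ 11.954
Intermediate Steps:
E = 768 (E = (12*4)*16 = 48*16 = 768)
(1186 + 3799)/(E + (-32*11 + 1)) = (1186 + 3799)/(768 + (-32*11 + 1)) = 4985/(768 + (-352 + 1)) = 4985/(768 - 351) = 4985/417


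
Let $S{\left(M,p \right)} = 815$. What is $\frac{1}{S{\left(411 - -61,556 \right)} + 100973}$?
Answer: $\frac{1}{101788} \approx 9.8243 \cdot 10^{-6}$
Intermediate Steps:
$\frac{1}{S{\left(411 - -61,556 \right)} + 100973} = \frac{1}{815 + 100973} = \frac{1}{101788}$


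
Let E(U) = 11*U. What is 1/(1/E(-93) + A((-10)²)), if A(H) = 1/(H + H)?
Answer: 204600/823 ≈ 248.60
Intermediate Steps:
A(H) = 1/(2*H)
1/(1/E(-93) + A((-10)²)) = 1/(1/(11*(-93)) + 1/(2*((-10)²))) = 1/(1/(-1023) + (½)/100) = 1/(-1/1023 + (½)*(1/100)) = 1/(-1/1023 + 1/200) = 1/(823/204600) = 204600/823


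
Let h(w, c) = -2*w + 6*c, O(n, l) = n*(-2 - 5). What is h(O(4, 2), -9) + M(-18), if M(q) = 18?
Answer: 20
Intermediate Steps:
O(n, l) = -7*n (O(n, l) = n*(-7) = -7*n)
h(O(4, 2), -9) + M(-18) = (-(-14)*4 + 6*(-9)) + 18 = (-2*(-28) - 54) + 18 = (56 - 54) + 18 = 2 + 18 = 20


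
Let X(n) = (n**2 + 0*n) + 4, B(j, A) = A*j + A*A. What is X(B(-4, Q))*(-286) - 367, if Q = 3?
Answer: -4085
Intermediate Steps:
B(j, A) = A**2 + A*j (B(j, A) = A*j + A**2 = A**2 + A*j)
X(n) = 4 + n**2 (X(n) = (n**2 + 0) + 4 = n**2 + 4 = 4 + n**2)
X(B(-4, Q))*(-286) - 367 = (4 + (3*(3 - 4))**2)*(-286) - 367 = (4 + (3*(-1))**2)*(-286) - 367 = (4 + (-3)**2)*(-286) - 367 = (4 + 9)*(-286) - 367 = 13*(-286) - 367 = -3718 - 367 = -4085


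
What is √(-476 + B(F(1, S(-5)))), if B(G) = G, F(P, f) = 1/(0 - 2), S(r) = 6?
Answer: I*√1906/2 ≈ 21.829*I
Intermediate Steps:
F(P, f) = -½ (F(P, f) = 1/(-2) = -½)
√(-476 + B(F(1, S(-5)))) = √(-476 - ½) = √(-953/2) = I*√1906/2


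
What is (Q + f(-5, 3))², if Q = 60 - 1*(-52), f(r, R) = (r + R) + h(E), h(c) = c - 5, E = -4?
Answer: 10201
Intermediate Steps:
h(c) = -5 + c
f(r, R) = -9 + R + r (f(r, R) = (r + R) + (-5 - 4) = (R + r) - 9 = -9 + R + r)
Q = 112 (Q = 60 + 52 = 112)
(Q + f(-5, 3))² = (112 + (-9 + 3 - 5))² = (112 - 11)² = 101² = 10201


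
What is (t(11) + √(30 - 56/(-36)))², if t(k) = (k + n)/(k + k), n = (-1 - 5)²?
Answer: 157337/4356 + 94*√71/33 ≈ 60.121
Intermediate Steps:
n = 36 (n = (-6)² = 36)
t(k) = (36 + k)/(2*k) (t(k) = (k + 36)/(k + k) = (36 + k)/((2*k)) = (36 + k)*(1/(2*k)) = (36 + k)/(2*k))
(t(11) + √(30 - 56/(-36)))² = ((½)*(36 + 11)/11 + √(30 - 56/(-36)))² = ((½)*(1/11)*47 + √(30 - 56*(-1/36)))² = (47/22 + √(30 + 14/9))² = (47/22 + √(284/9))² = (47/22 + 2*√71/3)²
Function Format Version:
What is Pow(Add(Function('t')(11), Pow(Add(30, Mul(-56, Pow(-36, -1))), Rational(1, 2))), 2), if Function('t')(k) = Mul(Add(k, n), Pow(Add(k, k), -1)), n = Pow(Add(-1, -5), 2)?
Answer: Add(Rational(157337, 4356), Mul(Rational(94, 33), Pow(71, Rational(1, 2)))) ≈ 60.121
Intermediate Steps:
n = 36 (n = Pow(-6, 2) = 36)
Function('t')(k) = Mul(Rational(1, 2), Pow(k, -1), Add(36, k)) (Function('t')(k) = Mul(Add(k, 36), Pow(Add(k, k), -1)) = Mul(Add(36, k), Pow(Mul(2, k), -1)) = Mul(Add(36, k), Mul(Rational(1, 2), Pow(k, -1))) = Mul(Rational(1, 2), Pow(k, -1), Add(36, k)))
Pow(Add(Function('t')(11), Pow(Add(30, Mul(-56, Pow(-36, -1))), Rational(1, 2))), 2) = Pow(Add(Mul(Rational(1, 2), Pow(11, -1), Add(36, 11)), Pow(Add(30, Mul(-56, Pow(-36, -1))), Rational(1, 2))), 2) = Pow(Add(Mul(Rational(1, 2), Rational(1, 11), 47), Pow(Add(30, Mul(-56, Rational(-1, 36))), Rational(1, 2))), 2) = Pow(Add(Rational(47, 22), Pow(Add(30, Rational(14, 9)), Rational(1, 2))), 2) = Pow(Add(Rational(47, 22), Pow(Rational(284, 9), Rational(1, 2))), 2) = Pow(Add(Rational(47, 22), Mul(Rational(2, 3), Pow(71, Rational(1, 2)))), 2)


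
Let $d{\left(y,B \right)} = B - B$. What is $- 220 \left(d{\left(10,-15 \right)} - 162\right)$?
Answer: $35640$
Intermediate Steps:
$d{\left(y,B \right)} = 0$
$- 220 \left(d{\left(10,-15 \right)} - 162\right) = - 220 \left(0 - 162\right) = \left(-220\right) \left(-162\right) = 35640$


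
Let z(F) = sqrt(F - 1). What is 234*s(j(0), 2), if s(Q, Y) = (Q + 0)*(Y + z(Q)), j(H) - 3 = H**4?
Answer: 1404 + 702*sqrt(2) ≈ 2396.8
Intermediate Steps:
z(F) = sqrt(-1 + F)
j(H) = 3 + H**4
s(Q, Y) = Q*(Y + sqrt(-1 + Q)) (s(Q, Y) = (Q + 0)*(Y + sqrt(-1 + Q)) = Q*(Y + sqrt(-1 + Q)))
234*s(j(0), 2) = 234*((3 + 0**4)*(2 + sqrt(-1 + (3 + 0**4)))) = 234*((3 + 0)*(2 + sqrt(-1 + (3 + 0)))) = 234*(3*(2 + sqrt(-1 + 3))) = 234*(3*(2 + sqrt(2))) = 234*(6 + 3*sqrt(2)) = 1404 + 702*sqrt(2)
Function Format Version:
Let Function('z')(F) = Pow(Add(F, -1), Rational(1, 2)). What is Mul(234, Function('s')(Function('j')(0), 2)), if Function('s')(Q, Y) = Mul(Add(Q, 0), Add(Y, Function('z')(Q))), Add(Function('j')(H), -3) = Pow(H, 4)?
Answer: Add(1404, Mul(702, Pow(2, Rational(1, 2)))) ≈ 2396.8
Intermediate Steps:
Function('z')(F) = Pow(Add(-1, F), Rational(1, 2))
Function('j')(H) = Add(3, Pow(H, 4))
Function('s')(Q, Y) = Mul(Q, Add(Y, Pow(Add(-1, Q), Rational(1, 2)))) (Function('s')(Q, Y) = Mul(Add(Q, 0), Add(Y, Pow(Add(-1, Q), Rational(1, 2)))) = Mul(Q, Add(Y, Pow(Add(-1, Q), Rational(1, 2)))))
Mul(234, Function('s')(Function('j')(0), 2)) = Mul(234, Mul(Add(3, Pow(0, 4)), Add(2, Pow(Add(-1, Add(3, Pow(0, 4))), Rational(1, 2))))) = Mul(234, Mul(Add(3, 0), Add(2, Pow(Add(-1, Add(3, 0)), Rational(1, 2))))) = Mul(234, Mul(3, Add(2, Pow(Add(-1, 3), Rational(1, 2))))) = Mul(234, Mul(3, Add(2, Pow(2, Rational(1, 2))))) = Mul(234, Add(6, Mul(3, Pow(2, Rational(1, 2))))) = Add(1404, Mul(702, Pow(2, Rational(1, 2))))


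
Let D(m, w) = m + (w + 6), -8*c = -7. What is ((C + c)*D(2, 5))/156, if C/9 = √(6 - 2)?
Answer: 151/96 ≈ 1.5729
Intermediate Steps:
c = 7/8 (c = -⅛*(-7) = 7/8 ≈ 0.87500)
D(m, w) = 6 + m + w (D(m, w) = m + (6 + w) = 6 + m + w)
C = 18 (C = 9*√(6 - 2) = 9*√4 = 9*2 = 18)
((C + c)*D(2, 5))/156 = ((18 + 7/8)*(6 + 2 + 5))/156 = ((151/8)*13)*(1/156) = (1963/8)*(1/156) = 151/96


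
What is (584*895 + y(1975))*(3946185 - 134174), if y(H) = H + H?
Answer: 2007519352930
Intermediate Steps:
y(H) = 2*H
(584*895 + y(1975))*(3946185 - 134174) = (584*895 + 2*1975)*(3946185 - 134174) = (522680 + 3950)*3812011 = 526630*3812011 = 2007519352930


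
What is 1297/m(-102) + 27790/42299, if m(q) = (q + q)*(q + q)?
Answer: 1211370443/1760315184 ≈ 0.68816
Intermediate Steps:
m(q) = 4*q**2 (m(q) = (2*q)*(2*q) = 4*q**2)
1297/m(-102) + 27790/42299 = 1297/((4*(-102)**2)) + 27790/42299 = 1297/((4*10404)) + 27790*(1/42299) = 1297/41616 + 27790/42299 = 1211370443/1760315184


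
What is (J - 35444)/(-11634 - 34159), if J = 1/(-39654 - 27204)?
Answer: 2369714953/3061628394 ≈ 0.77400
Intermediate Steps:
J = -1/66858 (J = 1/(-66858) = -1/66858 ≈ -1.4957e-5)
(J - 35444)/(-11634 - 34159) = (-1/66858 - 35444)/(-11634 - 34159) = -2369714953/66858/(-45793) = -2369714953/66858*(-1/45793) = 2369714953/3061628394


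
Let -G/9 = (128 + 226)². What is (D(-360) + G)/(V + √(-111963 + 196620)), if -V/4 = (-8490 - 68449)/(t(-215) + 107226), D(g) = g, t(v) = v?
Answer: 37155455201020464/969342572065961 - 12919463524728684*√84657/969342572065961 ≈ -3839.6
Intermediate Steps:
G = -1127844 (G = -9*(128 + 226)² = -9*354² = -9*125316 = -1127844)
V = 307756/107011 (V = -4*(-8490 - 68449)/(-215 + 107226) = -(-307756)/107011 = -4*(-76939/107011) = 307756/107011 ≈ 2.8759)
(D(-360) + G)/(V + √(-111963 + 196620)) = (-360 - 1127844)/(307756/107011 + √(-111963 + 196620)) = -1128204/(307756/107011 + √84657)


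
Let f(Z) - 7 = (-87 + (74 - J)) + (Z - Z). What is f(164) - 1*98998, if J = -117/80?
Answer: -7920203/80 ≈ -99003.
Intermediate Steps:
J = -117/80 (J = -117*1/80 = -117/80 ≈ -1.4625)
f(Z) = -363/80 (f(Z) = 7 + ((-87 + (74 - 1*(-117/80))) + (Z - Z)) = 7 + ((-87 + (74 + 117/80)) + 0) = 7 + ((-87 + 6037/80) + 0) = 7 + (-923/80 + 0) = 7 - 923/80 = -363/80)
f(164) - 1*98998 = -363/80 - 1*98998 = -363/80 - 98998 = -7920203/80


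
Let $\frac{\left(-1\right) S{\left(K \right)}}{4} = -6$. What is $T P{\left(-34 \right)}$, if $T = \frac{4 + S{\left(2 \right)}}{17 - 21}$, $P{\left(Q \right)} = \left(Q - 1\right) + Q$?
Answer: $483$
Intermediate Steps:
$S{\left(K \right)} = 24$ ($S{\left(K \right)} = \left(-4\right) \left(-6\right) = 24$)
$P{\left(Q \right)} = -1 + 2 Q$ ($P{\left(Q \right)} = \left(-1 + Q\right) + Q = -1 + 2 Q$)
$T = -7$ ($T = \frac{4 + 24}{17 - 21} = \frac{28}{-4} = 28 \left(- \frac{1}{4}\right) = -7$)
$T P{\left(-34 \right)} = - 7 \left(-1 + 2 \left(-34\right)\right) = - 7 \left(-1 - 68\right) = \left(-7\right) \left(-69\right) = 483$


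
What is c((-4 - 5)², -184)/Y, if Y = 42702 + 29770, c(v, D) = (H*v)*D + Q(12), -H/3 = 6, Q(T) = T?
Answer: 67071/18118 ≈ 3.7019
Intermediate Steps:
H = -18 (H = -3*6 = -18)
c(v, D) = 12 - 18*D*v (c(v, D) = (-18*v)*D + 12 = -18*D*v + 12 = 12 - 18*D*v)
Y = 72472
c((-4 - 5)², -184)/Y = (12 - 18*(-184)*(-4 - 5)²)/72472 = (12 - 18*(-184)*(-9)²)*(1/72472) = (12 - 18*(-184)*81)*(1/72472) = (12 + 268272)*(1/72472) = 268284*(1/72472) = 67071/18118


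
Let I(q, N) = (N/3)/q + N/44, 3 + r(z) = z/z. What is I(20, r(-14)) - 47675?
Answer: -7866388/165 ≈ -47675.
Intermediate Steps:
r(z) = -2 (r(z) = -3 + z/z = -3 + 1 = -2)
I(q, N) = N/44 + N/(3*q) (I(q, N) = (N*(⅓))/q + N*(1/44) = (N/3)/q + N/44 = N/(3*q) + N/44 = N/44 + N/(3*q))
I(20, r(-14)) - 47675 = ((1/44)*(-2) + (⅓)*(-2)/20) - 47675 = (-1/22 + (⅓)*(-2)*(1/20)) - 47675 = (-1/22 - 1/30) - 47675 = -13/165 - 47675 = -7866388/165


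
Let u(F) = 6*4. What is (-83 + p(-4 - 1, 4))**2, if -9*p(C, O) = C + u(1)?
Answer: 586756/81 ≈ 7243.9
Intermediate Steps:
u(F) = 24
p(C, O) = -8/3 - C/9 (p(C, O) = -(C + 24)/9 = -(24 + C)/9 = -8/3 - C/9)
(-83 + p(-4 - 1, 4))**2 = (-83 + (-8/3 - (-4 - 1)/9))**2 = (-83 + (-8/3 - 1/9*(-5)))**2 = (-83 + (-8/3 + 5/9))**2 = (-83 - 19/9)**2 = (-766/9)**2 = 586756/81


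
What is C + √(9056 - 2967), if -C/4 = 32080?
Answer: -128320 + √6089 ≈ -1.2824e+5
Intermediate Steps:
C = -128320 (C = -4*32080 = -128320)
C + √(9056 - 2967) = -128320 + √(9056 - 2967) = -128320 + √6089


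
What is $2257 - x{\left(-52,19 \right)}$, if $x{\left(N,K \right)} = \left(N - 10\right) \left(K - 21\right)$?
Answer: $2133$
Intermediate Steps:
$x{\left(N,K \right)} = \left(-21 + K\right) \left(-10 + N\right)$ ($x{\left(N,K \right)} = \left(-10 + N\right) \left(-21 + K\right) = \left(-21 + K\right) \left(-10 + N\right)$)
$2257 - x{\left(-52,19 \right)} = 2257 - \left(210 - -1092 - 190 + 19 \left(-52\right)\right) = 2257 - \left(210 + 1092 - 190 - 988\right) = 2257 - 124 = 2133$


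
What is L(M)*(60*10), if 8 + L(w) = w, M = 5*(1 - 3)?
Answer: -10800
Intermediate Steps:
M = -10 (M = 5*(-2) = -10)
L(w) = -8 + w
L(M)*(60*10) = (-8 - 10)*(60*10) = -18*600 = -10800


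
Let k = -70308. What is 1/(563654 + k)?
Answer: 1/493346 ≈ 2.0270e-6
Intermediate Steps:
1/(563654 + k) = 1/(563654 - 70308) = 1/493346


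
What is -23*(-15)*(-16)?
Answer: -5520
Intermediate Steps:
-23*(-15)*(-16) = 345*(-16) = -5520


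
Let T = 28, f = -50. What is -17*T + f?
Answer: -526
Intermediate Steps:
-17*T + f = -17*28 - 50 = -476 - 50 = -526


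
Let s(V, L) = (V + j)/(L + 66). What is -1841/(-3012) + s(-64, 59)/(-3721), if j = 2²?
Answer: 171295169/280191300 ≈ 0.61135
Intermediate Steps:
j = 4
s(V, L) = (4 + V)/(66 + L) (s(V, L) = (V + 4)/(L + 66) = (4 + V)/(66 + L))
-1841/(-3012) + s(-64, 59)/(-3721) = -1841/(-3012) + ((4 - 64)/(66 + 59))/(-3721) = -1841*(-1/3012) + (-60/125)*(-1/3721) = 1841/3012 + ((1/125)*(-60))*(-1/3721) = 1841/3012 - 12/25*(-1/3721) = 1841/3012 + 12/93025 = 171295169/280191300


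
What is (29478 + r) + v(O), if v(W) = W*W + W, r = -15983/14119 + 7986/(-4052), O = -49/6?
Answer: 15206515106255/514891692 ≈ 29533.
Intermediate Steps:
O = -49/6 (O = -49*⅙ = -49/6 ≈ -8.1667)
r = -88758725/28605094 (r = -15983*1/14119 + 7986*(-1/4052) = -15983/14119 - 3993/2026 = -88758725/28605094 ≈ -3.1029)
v(W) = W + W² (v(W) = W² + W = W + W²)
(29478 + r) + v(O) = (29478 - 88758725/28605094) - 49*(1 - 49/6)/6 = 843132202207/28605094 - 49/6*(-43/6) = 843132202207/28605094 + 2107/36 = 15206515106255/514891692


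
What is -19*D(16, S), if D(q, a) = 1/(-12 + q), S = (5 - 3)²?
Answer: -19/4 ≈ -4.7500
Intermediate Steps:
S = 4 (S = 2² = 4)
-19*D(16, S) = -19/(-12 + 16) = -19/4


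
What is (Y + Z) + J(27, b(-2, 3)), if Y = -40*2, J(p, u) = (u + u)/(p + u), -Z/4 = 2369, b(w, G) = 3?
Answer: -47779/5 ≈ -9555.8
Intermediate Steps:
Z = -9476 (Z = -4*2369 = -9476)
J(p, u) = 2*u/(p + u) (J(p, u) = (2*u)/(p + u) = 2*u/(p + u))
Y = -80
(Y + Z) + J(27, b(-2, 3)) = (-80 - 9476) + 2*3/(27 + 3) = -9556 + 2*3/30 = -9556 + 2*3*(1/30) = -9556 + ⅕ = -47779/5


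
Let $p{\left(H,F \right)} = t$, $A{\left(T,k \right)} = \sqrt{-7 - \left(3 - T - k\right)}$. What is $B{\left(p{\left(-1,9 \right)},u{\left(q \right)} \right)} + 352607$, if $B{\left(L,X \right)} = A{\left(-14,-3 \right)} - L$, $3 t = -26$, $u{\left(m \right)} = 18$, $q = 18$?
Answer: $\frac{1057847}{3} + 3 i \sqrt{3} \approx 3.5262 \cdot 10^{5} + 5.1962 i$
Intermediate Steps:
$t = - \frac{26}{3}$ ($t = \frac{1}{3} \left(-26\right) = - \frac{26}{3} \approx -8.6667$)
$A{\left(T,k \right)} = \sqrt{-10 + T + k}$ ($A{\left(T,k \right)} = \sqrt{-7 + \left(-3 + T + k\right)} = \sqrt{-10 + T + k}$)
$p{\left(H,F \right)} = - \frac{26}{3}$
$B{\left(L,X \right)} = - L + 3 i \sqrt{3}$ ($B{\left(L,X \right)} = \sqrt{-10 - 14 - 3} - L = \sqrt{-27} - L = 3 i \sqrt{3} - L = - L + 3 i \sqrt{3}$)
$B{\left(p{\left(-1,9 \right)},u{\left(q \right)} \right)} + 352607 = \left(\left(-1\right) \left(- \frac{26}{3}\right) + 3 i \sqrt{3}\right) + 352607 = \left(\frac{26}{3} + 3 i \sqrt{3}\right) + 352607 = \frac{1057847}{3} + 3 i \sqrt{3}$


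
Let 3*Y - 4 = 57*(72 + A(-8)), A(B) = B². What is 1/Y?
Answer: 3/7756 ≈ 0.00038680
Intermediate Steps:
Y = 7756/3 (Y = 4/3 + (57*(72 + (-8)²))/3 = 4/3 + (57*(72 + 64))/3 = 4/3 + (57*136)/3 = 4/3 + (⅓)*7752 = 4/3 + 2584 = 7756/3 ≈ 2585.3)
1/Y = 1/(7756/3) = 3/7756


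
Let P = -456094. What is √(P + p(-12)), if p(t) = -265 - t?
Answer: I*√456347 ≈ 675.53*I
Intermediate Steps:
√(P + p(-12)) = √(-456094 + (-265 - 1*(-12))) = √(-456094 + (-265 + 12)) = √(-456094 - 253) = √(-456347) = I*√456347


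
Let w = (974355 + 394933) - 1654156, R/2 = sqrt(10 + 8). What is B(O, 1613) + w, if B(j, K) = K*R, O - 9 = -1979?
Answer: -284868 + 9678*sqrt(2) ≈ -2.7118e+5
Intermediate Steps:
O = -1970 (O = 9 - 1979 = -1970)
R = 6*sqrt(2) (R = 2*sqrt(10 + 8) = 2*sqrt(18) = 2*(3*sqrt(2)) = 6*sqrt(2) ≈ 8.4853)
B(j, K) = 6*K*sqrt(2) (B(j, K) = K*(6*sqrt(2)) = 6*K*sqrt(2))
w = -284868 (w = 1369288 - 1654156 = -284868)
B(O, 1613) + w = 6*1613*sqrt(2) - 284868 = 9678*sqrt(2) - 284868 = -284868 + 9678*sqrt(2)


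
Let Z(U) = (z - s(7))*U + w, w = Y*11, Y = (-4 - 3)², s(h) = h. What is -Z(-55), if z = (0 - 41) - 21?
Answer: -4334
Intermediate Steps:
z = -62 (z = -41 - 21 = -62)
Y = 49 (Y = (-7)² = 49)
w = 539 (w = 49*11 = 539)
Z(U) = 539 - 69*U (Z(U) = (-62 - 1*7)*U + 539 = (-62 - 7)*U + 539 = -69*U + 539 = 539 - 69*U)
-Z(-55) = -(539 - 69*(-55)) = -(539 + 3795) = -1*4334 = -4334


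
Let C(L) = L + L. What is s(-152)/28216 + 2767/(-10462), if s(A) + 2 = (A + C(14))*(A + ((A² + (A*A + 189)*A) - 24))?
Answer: 1140818138127/73798948 ≈ 15458.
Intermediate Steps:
C(L) = 2*L
s(A) = -2 + (28 + A)*(-24 + A + A² + A*(189 + A²)) (s(A) = -2 + (A + 2*14)*(A + ((A² + (A*A + 189)*A) - 24)) = -2 + (A + 28)*(A + ((A² + (A² + 189)*A) - 24)) = -2 + (28 + A)*(A + ((A² + (189 + A²)*A) - 24)) = -2 + (28 + A)*(A + ((A² + A*(189 + A²)) - 24)) = -2 + (28 + A)*(A + (-24 + A² + A*(189 + A²))) = -2 + (28 + A)*(-24 + A + A² + A*(189 + A²)))
s(-152)/28216 + 2767/(-10462) = (-674 + (-152)⁴ + 29*(-152)³ + 218*(-152)² + 5296*(-152))/28216 + 2767/(-10462) = (-674 + 533794816 + 29*(-3511808) + 218*23104 - 804992)*(1/28216) + 2767*(-1/10462) = (-674 + 533794816 - 101842432 + 5036672 - 804992)*(1/28216) - 2767/10462 = 436183390*(1/28216) - 2767/10462 = 218091695/14108 - 2767/10462 = 1140818138127/73798948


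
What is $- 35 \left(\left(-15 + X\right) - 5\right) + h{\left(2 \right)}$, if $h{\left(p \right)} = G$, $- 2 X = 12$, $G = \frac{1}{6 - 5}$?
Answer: $911$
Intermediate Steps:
$G = 1$ ($G = 1^{-1} = 1$)
$X = -6$ ($X = \left(- \frac{1}{2}\right) 12 = -6$)
$h{\left(p \right)} = 1$
$- 35 \left(\left(-15 + X\right) - 5\right) + h{\left(2 \right)} = - 35 \left(\left(-15 - 6\right) - 5\right) + 1 = - 35 \left(-21 - 5\right) + 1 = \left(-35\right) \left(-26\right) + 1 = 910 + 1 = 911$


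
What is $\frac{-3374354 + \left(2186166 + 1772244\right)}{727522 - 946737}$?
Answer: $- \frac{584056}{219215} \approx -2.6643$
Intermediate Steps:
$\frac{-3374354 + \left(2186166 + 1772244\right)}{727522 - 946737} = \frac{-3374354 + 3958410}{-219215} = 584056 \left(- \frac{1}{219215}\right) = - \frac{584056}{219215}$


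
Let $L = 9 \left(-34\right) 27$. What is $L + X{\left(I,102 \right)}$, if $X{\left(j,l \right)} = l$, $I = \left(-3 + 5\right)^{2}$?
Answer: $-8160$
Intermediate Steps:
$I = 4$ ($I = 2^{2} = 4$)
$L = -8262$ ($L = \left(-306\right) 27 = -8262$)
$L + X{\left(I,102 \right)} = -8262 + 102 = -8160$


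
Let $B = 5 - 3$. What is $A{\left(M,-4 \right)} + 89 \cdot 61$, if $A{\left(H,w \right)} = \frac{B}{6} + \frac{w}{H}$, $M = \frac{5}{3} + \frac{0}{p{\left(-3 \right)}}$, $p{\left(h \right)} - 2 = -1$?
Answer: $\frac{81404}{15} \approx 5426.9$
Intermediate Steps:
$p{\left(h \right)} = 1$ ($p{\left(h \right)} = 2 - 1 = 1$)
$B = 2$ ($B = 5 - 3 = 2$)
$M = \frac{5}{3}$ ($M = \frac{5}{3} + \frac{0}{1} = 5 \cdot \frac{1}{3} + 0 \cdot 1 = \frac{5}{3} + 0 = \frac{5}{3} \approx 1.6667$)
$A{\left(H,w \right)} = \frac{1}{3} + \frac{w}{H}$ ($A{\left(H,w \right)} = \frac{2}{6} + \frac{w}{H} = 2 \cdot \frac{1}{6} + \frac{w}{H} = \frac{1}{3} + \frac{w}{H}$)
$A{\left(M,-4 \right)} + 89 \cdot 61 = \frac{-4 + \frac{1}{3} \cdot \frac{5}{3}}{\frac{5}{3}} + 89 \cdot 61 = \frac{3 \left(-4 + \frac{5}{9}\right)}{5} + 5429 = \frac{3}{5} \left(- \frac{31}{9}\right) + 5429 = - \frac{31}{15} + 5429 = \frac{81404}{15}$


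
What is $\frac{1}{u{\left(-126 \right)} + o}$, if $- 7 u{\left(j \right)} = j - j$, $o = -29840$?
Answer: $- \frac{1}{29840} \approx -3.3512 \cdot 10^{-5}$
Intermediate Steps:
$u{\left(j \right)} = 0$ ($u{\left(j \right)} = - \frac{j - j}{7} = \left(- \frac{1}{7}\right) 0 = 0$)
$\frac{1}{u{\left(-126 \right)} + o} = \frac{1}{0 - 29840} = \frac{1}{-29840} = - \frac{1}{29840}$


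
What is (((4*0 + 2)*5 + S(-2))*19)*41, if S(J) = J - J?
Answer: 7790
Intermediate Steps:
S(J) = 0
(((4*0 + 2)*5 + S(-2))*19)*41 = (((4*0 + 2)*5 + 0)*19)*41 = (((0 + 2)*5 + 0)*19)*41 = ((2*5 + 0)*19)*41 = ((10 + 0)*19)*41 = (10*19)*41 = 190*41 = 7790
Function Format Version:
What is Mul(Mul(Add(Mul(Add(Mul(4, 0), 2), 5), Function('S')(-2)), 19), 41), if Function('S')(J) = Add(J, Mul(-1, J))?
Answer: 7790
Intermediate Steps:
Function('S')(J) = 0
Mul(Mul(Add(Mul(Add(Mul(4, 0), 2), 5), Function('S')(-2)), 19), 41) = Mul(Mul(Add(Mul(Add(Mul(4, 0), 2), 5), 0), 19), 41) = Mul(Mul(Add(Mul(Add(0, 2), 5), 0), 19), 41) = Mul(Mul(Add(Mul(2, 5), 0), 19), 41) = Mul(Mul(Add(10, 0), 19), 41) = Mul(Mul(10, 19), 41) = Mul(190, 41) = 7790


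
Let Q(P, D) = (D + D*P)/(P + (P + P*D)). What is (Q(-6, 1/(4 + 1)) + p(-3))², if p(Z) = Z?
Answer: 37249/4356 ≈ 8.5512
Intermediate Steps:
Q(P, D) = (D + D*P)/(2*P + D*P) (Q(P, D) = (D + D*P)/(P + (P + D*P)) = (D + D*P)/(2*P + D*P))
(Q(-6, 1/(4 + 1)) + p(-3))² = ((1 - 6)/((4 + 1)*(-6)*(2 + 1/(4 + 1))) - 3)² = (-⅙*(-5)/(5*(2 + 1/5)) - 3)² = ((⅕)*(-⅙)*(-5)/(2 + ⅕) - 3)² = ((⅕)*(-⅙)*(-5)/(11/5) - 3)² = ((⅕)*(-⅙)*(5/11)*(-5) - 3)² = (5/66 - 3)² = (-193/66)² = 37249/4356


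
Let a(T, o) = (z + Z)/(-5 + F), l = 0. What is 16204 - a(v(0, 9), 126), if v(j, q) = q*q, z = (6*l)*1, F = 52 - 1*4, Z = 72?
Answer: 696700/43 ≈ 16202.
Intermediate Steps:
F = 48 (F = 52 - 4 = 48)
z = 0 (z = (6*0)*1 = 0*1 = 0)
v(j, q) = q**2
a(T, o) = 72/43 (a(T, o) = (0 + 72)/(-5 + 48) = 72/43)
16204 - a(v(0, 9), 126) = 16204 - 1*72/43 = 16204 - 72/43 = 696700/43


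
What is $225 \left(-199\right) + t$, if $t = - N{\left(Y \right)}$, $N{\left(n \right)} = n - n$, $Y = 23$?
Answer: $-44775$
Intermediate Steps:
$N{\left(n \right)} = 0$
$t = 0$ ($t = \left(-1\right) 0 = 0$)
$225 \left(-199\right) + t = 225 \left(-199\right) + 0 = -44775 + 0 = -44775$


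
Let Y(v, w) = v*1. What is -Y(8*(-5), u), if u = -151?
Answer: 40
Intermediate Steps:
Y(v, w) = v
-Y(8*(-5), u) = -8*(-5) = -1*(-40) = 40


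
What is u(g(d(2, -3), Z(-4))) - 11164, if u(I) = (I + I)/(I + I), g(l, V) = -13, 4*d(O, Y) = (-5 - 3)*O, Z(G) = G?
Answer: -11163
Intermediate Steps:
d(O, Y) = -2*O (d(O, Y) = ((-5 - 3)*O)/4 = (-8*O)/4 = -2*O)
u(I) = 1 (u(I) = (2*I)/((2*I)) = (2*I)*(1/(2*I)) = 1)
u(g(d(2, -3), Z(-4))) - 11164 = 1 - 11164 = -11163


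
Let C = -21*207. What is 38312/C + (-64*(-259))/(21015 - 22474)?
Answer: -127953080/6342273 ≈ -20.175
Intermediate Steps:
C = -4347
38312/C + (-64*(-259))/(21015 - 22474) = 38312/(-4347) + (-64*(-259))/(21015 - 22474) = 38312*(-1/4347) + 16576/(-1459) = -38312/4347 + 16576*(-1/1459) = -38312/4347 - 16576/1459 = -127953080/6342273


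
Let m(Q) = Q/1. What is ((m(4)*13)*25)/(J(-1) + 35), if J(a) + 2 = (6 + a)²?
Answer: 650/29 ≈ 22.414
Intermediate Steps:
m(Q) = Q (m(Q) = Q*1 = Q)
J(a) = -2 + (6 + a)²
((m(4)*13)*25)/(J(-1) + 35) = ((4*13)*25)/((-2 + (6 - 1)²) + 35) = (52*25)/((-2 + 5²) + 35) = 1300/((-2 + 25) + 35) = 1300/(23 + 35) = 1300/58 = (1/58)*1300 = 650/29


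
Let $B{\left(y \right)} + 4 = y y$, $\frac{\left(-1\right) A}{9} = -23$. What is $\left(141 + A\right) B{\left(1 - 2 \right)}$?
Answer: $-1044$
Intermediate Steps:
$A = 207$ ($A = \left(-9\right) \left(-23\right) = 207$)
$B{\left(y \right)} = -4 + y^{2}$ ($B{\left(y \right)} = -4 + y y = -4 + y^{2}$)
$\left(141 + A\right) B{\left(1 - 2 \right)} = \left(141 + 207\right) \left(-4 + \left(1 - 2\right)^{2}\right) = 348 \left(-4 + \left(-1\right)^{2}\right) = 348 \left(-4 + 1\right) = 348 \left(-3\right) = -1044$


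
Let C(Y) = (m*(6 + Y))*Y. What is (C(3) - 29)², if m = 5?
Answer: 11236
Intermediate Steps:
C(Y) = Y*(30 + 5*Y) (C(Y) = (5*(6 + Y))*Y = (30 + 5*Y)*Y = Y*(30 + 5*Y))
(C(3) - 29)² = (5*3*(6 + 3) - 29)² = (5*3*9 - 29)² = (135 - 29)² = 106² = 11236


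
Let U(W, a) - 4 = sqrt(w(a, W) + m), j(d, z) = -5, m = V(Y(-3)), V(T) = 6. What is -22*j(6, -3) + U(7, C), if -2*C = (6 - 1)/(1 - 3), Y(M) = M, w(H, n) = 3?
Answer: 117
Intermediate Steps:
m = 6
C = 5/4 (C = -(6 - 1)/(2*(1 - 3)) = -5/(2*(-2)) = -5*(-1)/(2*2) = -1/2*(-5/2) = 5/4 ≈ 1.2500)
U(W, a) = 7 (U(W, a) = 4 + sqrt(3 + 6) = 4 + sqrt(9) = 4 + 3 = 7)
-22*j(6, -3) + U(7, C) = -22*(-5) + 7 = 110 + 7 = 117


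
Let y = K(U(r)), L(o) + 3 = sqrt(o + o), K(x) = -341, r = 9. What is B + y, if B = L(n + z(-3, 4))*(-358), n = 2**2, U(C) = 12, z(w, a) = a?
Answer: -699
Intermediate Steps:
n = 4
L(o) = -3 + sqrt(2)*sqrt(o) (L(o) = -3 + sqrt(o + o) = -3 + sqrt(2*o) = -3 + sqrt(2)*sqrt(o))
B = -358 (B = (-3 + sqrt(2)*sqrt(4 + 4))*(-358) = (-3 + sqrt(2)*sqrt(8))*(-358) = (-3 + sqrt(2)*(2*sqrt(2)))*(-358) = (-3 + 4)*(-358) = 1*(-358) = -358)
y = -341
B + y = -358 - 341 = -699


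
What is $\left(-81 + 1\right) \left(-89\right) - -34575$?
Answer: $41695$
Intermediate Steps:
$\left(-81 + 1\right) \left(-89\right) - -34575 = \left(-80\right) \left(-89\right) + 34575 = 7120 + 34575 = 41695$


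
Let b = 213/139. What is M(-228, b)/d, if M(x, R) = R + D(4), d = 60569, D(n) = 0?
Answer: 213/8419091 ≈ 2.5300e-5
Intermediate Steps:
b = 213/139 (b = 213*(1/139) = 213/139 ≈ 1.5324)
M(x, R) = R (M(x, R) = R + 0 = R)
M(-228, b)/d = (213/139)/60569 = (213/139)*(1/60569) = 213/8419091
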